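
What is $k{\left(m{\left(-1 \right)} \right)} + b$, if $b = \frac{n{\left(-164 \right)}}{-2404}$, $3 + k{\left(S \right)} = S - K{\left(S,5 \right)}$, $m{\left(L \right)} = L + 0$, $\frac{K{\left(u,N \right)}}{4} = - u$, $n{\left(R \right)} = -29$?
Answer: $- \frac{19203}{2404} \approx -7.9879$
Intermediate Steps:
$K{\left(u,N \right)} = - 4 u$ ($K{\left(u,N \right)} = 4 \left(- u\right) = - 4 u$)
$m{\left(L \right)} = L$
$k{\left(S \right)} = -3 + 5 S$ ($k{\left(S \right)} = -3 + \left(S - - 4 S\right) = -3 + \left(S + 4 S\right) = -3 + 5 S$)
$b = \frac{29}{2404}$ ($b = - \frac{29}{-2404} = \left(-29\right) \left(- \frac{1}{2404}\right) = \frac{29}{2404} \approx 0.012063$)
$k{\left(m{\left(-1 \right)} \right)} + b = \left(-3 + 5 \left(-1\right)\right) + \frac{29}{2404} = \left(-3 - 5\right) + \frac{29}{2404} = -8 + \frac{29}{2404} = - \frac{19203}{2404}$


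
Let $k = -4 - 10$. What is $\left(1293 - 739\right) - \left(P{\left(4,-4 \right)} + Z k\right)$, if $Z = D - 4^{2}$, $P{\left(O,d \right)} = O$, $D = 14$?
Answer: $522$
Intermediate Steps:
$Z = -2$ ($Z = 14 - 4^{2} = 14 - 16 = -2$)
$k = -14$
$\left(1293 - 739\right) - \left(P{\left(4,-4 \right)} + Z k\right) = \left(1293 - 739\right) - \left(4 - -28\right) = \left(1293 - 739\right) - \left(4 + 28\right) = 554 - 32 = 522$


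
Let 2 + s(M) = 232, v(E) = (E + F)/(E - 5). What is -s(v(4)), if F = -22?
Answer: -230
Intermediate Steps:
v(E) = (-22 + E)/(-5 + E) (v(E) = (E - 22)/(E - 5) = (-22 + E)/(-5 + E))
s(M) = 230 (s(M) = -2 + 232 = 230)
-s(v(4)) = -1*230 = -230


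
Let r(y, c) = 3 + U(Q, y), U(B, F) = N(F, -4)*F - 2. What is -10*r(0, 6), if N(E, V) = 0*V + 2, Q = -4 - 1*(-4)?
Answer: -10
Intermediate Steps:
Q = 0 (Q = -4 + 4 = 0)
N(E, V) = 2 (N(E, V) = 0 + 2 = 2)
U(B, F) = -2 + 2*F (U(B, F) = 2*F - 2 = -2 + 2*F)
r(y, c) = 1 + 2*y (r(y, c) = 3 + (-2 + 2*y) = 1 + 2*y)
-10*r(0, 6) = -10*(1 + 2*0) = -10*(1 + 0) = -10*1 = -10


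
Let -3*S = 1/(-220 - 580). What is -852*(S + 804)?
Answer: -137001671/200 ≈ -6.8501e+5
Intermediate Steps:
S = 1/2400 (S = -1/(3*(-220 - 580)) = -1/3/(-800) = -1/3*(-1/800) = 1/2400 ≈ 0.00041667)
-852*(S + 804) = -852*(1/2400 + 804) = -852*1929601/2400 = -137001671/200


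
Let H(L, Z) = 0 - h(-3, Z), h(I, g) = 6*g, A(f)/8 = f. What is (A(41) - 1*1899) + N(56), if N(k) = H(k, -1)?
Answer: -1565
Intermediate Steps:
A(f) = 8*f
H(L, Z) = -6*Z (H(L, Z) = 0 - 6*Z = -6*Z)
N(k) = 6 (N(k) = -6*(-1) = 6)
(A(41) - 1*1899) + N(56) = (8*41 - 1*1899) + 6 = (328 - 1899) + 6 = -1571 + 6 = -1565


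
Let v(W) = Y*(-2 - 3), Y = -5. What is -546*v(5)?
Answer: -13650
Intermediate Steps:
v(W) = 25 (v(W) = -5*(-2 - 3) = -5*(-5) = 25)
-546*v(5) = -546*25 = -13650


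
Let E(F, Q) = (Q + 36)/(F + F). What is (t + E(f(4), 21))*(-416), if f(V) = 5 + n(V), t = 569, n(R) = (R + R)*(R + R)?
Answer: -5448144/23 ≈ -2.3688e+5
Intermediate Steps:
n(R) = 4*R² (n(R) = (2*R)*(2*R) = 4*R²)
f(V) = 5 + 4*V²
E(F, Q) = (36 + Q)/(2*F) (E(F, Q) = (36 + Q)/((2*F)) = (36 + Q)*(1/(2*F)) = (36 + Q)/(2*F))
(t + E(f(4), 21))*(-416) = (569 + (36 + 21)/(2*(5 + 4*4²)))*(-416) = (569 + (½)*57/(5 + 4*16))*(-416) = (569 + (½)*57/(5 + 64))*(-416) = (569 + (½)*57/69)*(-416) = (569 + (½)*(1/69)*57)*(-416) = (569 + 19/46)*(-416) = (26193/46)*(-416) = -5448144/23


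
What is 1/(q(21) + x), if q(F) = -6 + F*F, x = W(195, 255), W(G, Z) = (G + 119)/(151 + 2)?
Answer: 153/66869 ≈ 0.0022881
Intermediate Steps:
W(G, Z) = 7/9 + G/153 (W(G, Z) = (119 + G)/153 = (119 + G)*(1/153) = 7/9 + G/153)
x = 314/153 (x = 7/9 + (1/153)*195 = 7/9 + 65/51 = 314/153 ≈ 2.0523)
q(F) = -6 + F**2
1/(q(21) + x) = 1/((-6 + 21**2) + 314/153) = 1/((-6 + 441) + 314/153) = 1/(435 + 314/153) = 1/(66869/153) = 153/66869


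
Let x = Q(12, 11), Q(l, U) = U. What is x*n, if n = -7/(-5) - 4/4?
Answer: 22/5 ≈ 4.4000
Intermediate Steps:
n = ⅖ (n = -7*(-⅕) - 4*¼ = 7/5 - 1 = ⅖ ≈ 0.40000)
x = 11
x*n = 11*(⅖) = 22/5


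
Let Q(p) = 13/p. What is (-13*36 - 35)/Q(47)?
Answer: -23641/13 ≈ -1818.5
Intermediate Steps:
(-13*36 - 35)/Q(47) = (-13*36 - 35)/((13/47)) = (-468 - 35)/((13*(1/47))) = -503/13/47 = -503*47/13 = -23641/13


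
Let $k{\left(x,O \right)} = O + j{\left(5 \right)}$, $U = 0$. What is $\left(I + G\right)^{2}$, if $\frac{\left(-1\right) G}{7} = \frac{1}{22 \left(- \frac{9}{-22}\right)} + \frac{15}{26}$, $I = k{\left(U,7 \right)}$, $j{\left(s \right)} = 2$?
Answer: $\frac{958441}{54756} \approx 17.504$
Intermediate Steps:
$k{\left(x,O \right)} = 2 + O$ ($k{\left(x,O \right)} = O + 2 = 2 + O$)
$I = 9$ ($I = 2 + 7 = 9$)
$G = - \frac{1127}{234}$ ($G = - 7 \left(\frac{1}{22 \left(- \frac{9}{-22}\right)} + \frac{15}{26}\right) = - 7 \left(\frac{1}{22 \left(\left(-9\right) \left(- \frac{1}{22}\right)\right)} + 15 \cdot \frac{1}{26}\right) = - 7 \left(\frac{1}{22 \cdot \frac{9}{22}} + \frac{15}{26}\right) = - 7 \left(\frac{1}{22} \cdot \frac{22}{9} + \frac{15}{26}\right) = - 7 \left(\frac{1}{9} + \frac{15}{26}\right) = \left(-7\right) \frac{161}{234} = - \frac{1127}{234} \approx -4.8162$)
$\left(I + G\right)^{2} = \left(9 - \frac{1127}{234}\right)^{2} = \left(\frac{979}{234}\right)^{2} = \frac{958441}{54756}$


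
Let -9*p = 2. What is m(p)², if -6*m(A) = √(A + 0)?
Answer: -1/162 ≈ -0.0061728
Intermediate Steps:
p = -2/9 (p = -⅑*2 = -2/9 ≈ -0.22222)
m(A) = -√A/6 (m(A) = -√(A + 0)/6 = -√A/6)
m(p)² = (-I*√2/18)² = -1/162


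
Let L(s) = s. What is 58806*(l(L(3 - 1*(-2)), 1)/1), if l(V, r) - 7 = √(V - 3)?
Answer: 411642 + 58806*√2 ≈ 4.9481e+5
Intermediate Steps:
l(V, r) = 7 + √(-3 + V) (l(V, r) = 7 + √(V - 3) = 7 + √(-3 + V))
58806*(l(L(3 - 1*(-2)), 1)/1) = 58806*((7 + √(-3 + (3 - 1*(-2))))/1) = 58806*((7 + √(-3 + (3 + 2)))*1) = 58806*((7 + √(-3 + 5))*1) = 58806*((7 + √2)*1) = 58806*(7 + √2) = 411642 + 58806*√2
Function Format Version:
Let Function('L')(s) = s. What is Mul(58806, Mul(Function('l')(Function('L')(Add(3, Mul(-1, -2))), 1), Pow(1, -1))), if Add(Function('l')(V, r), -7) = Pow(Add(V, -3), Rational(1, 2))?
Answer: Add(411642, Mul(58806, Pow(2, Rational(1, 2)))) ≈ 4.9481e+5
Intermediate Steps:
Function('l')(V, r) = Add(7, Pow(Add(-3, V), Rational(1, 2))) (Function('l')(V, r) = Add(7, Pow(Add(V, -3), Rational(1, 2))) = Add(7, Pow(Add(-3, V), Rational(1, 2))))
Mul(58806, Mul(Function('l')(Function('L')(Add(3, Mul(-1, -2))), 1), Pow(1, -1))) = Mul(58806, Mul(Add(7, Pow(Add(-3, Add(3, Mul(-1, -2))), Rational(1, 2))), Pow(1, -1))) = Mul(58806, Mul(Add(7, Pow(Add(-3, Add(3, 2)), Rational(1, 2))), 1)) = Mul(58806, Mul(Add(7, Pow(Add(-3, 5), Rational(1, 2))), 1)) = Mul(58806, Mul(Add(7, Pow(2, Rational(1, 2))), 1)) = Mul(58806, Add(7, Pow(2, Rational(1, 2)))) = Add(411642, Mul(58806, Pow(2, Rational(1, 2))))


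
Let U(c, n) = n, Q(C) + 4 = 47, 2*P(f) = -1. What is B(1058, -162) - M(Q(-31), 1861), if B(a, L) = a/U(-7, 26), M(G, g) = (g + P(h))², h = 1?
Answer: -179993817/52 ≈ -3.4614e+6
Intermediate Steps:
P(f) = -½ (P(f) = (½)*(-1) = -½)
Q(C) = 43 (Q(C) = -4 + 47 = 43)
M(G, g) = (-½ + g)² (M(G, g) = (g - ½)² = (-½ + g)²)
B(a, L) = a/26
B(1058, -162) - M(Q(-31), 1861) = (1/26)*1058 - (-1 + 2*1861)²/4 = 529/13 - (-1 + 3722)²/4 = 529/13 - 3721²/4 = 529/13 - 13845841/4 = -179993817/52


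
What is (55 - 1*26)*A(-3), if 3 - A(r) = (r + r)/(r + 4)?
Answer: 261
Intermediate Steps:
A(r) = 3 - 2*r/(4 + r) (A(r) = 3 - (r + r)/(r + 4) = 3 - 2*r/(4 + r))
(55 - 1*26)*A(-3) = (55 - 1*26)*((12 - 3)/(4 - 3)) = (55 - 26)*(9/1) = 29*(1*9) = 29*9 = 261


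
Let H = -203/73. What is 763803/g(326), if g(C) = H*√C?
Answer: -55757619*√326/66178 ≈ -15212.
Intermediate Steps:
H = -203/73 (H = -203*1/73 = -203/73 ≈ -2.7808)
g(C) = -203*√C/73
763803/g(326) = 763803/((-203*√326/73)) = 763803*(-73*√326/66178) = -55757619*√326/66178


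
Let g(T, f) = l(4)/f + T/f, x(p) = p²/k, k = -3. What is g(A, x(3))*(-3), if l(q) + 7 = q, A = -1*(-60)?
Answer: 57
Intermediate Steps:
A = 60
l(q) = -7 + q
x(p) = -p²/3 (x(p) = p²/(-3) = p²*(-⅓) = -p²/3)
g(T, f) = -3/f + T/f (g(T, f) = (-7 + 4)/f + T/f = -3/f + T/f)
g(A, x(3))*(-3) = ((-3 + 60)/((-⅓*3²)))*(-3) = (57/(-⅓*9))*(-3) = (57/(-3))*(-3) = -⅓*57*(-3) = -19*(-3) = 57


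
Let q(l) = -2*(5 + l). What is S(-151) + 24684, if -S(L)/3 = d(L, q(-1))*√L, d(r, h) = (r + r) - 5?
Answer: 24684 + 921*I*√151 ≈ 24684.0 + 11317.0*I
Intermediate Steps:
q(l) = -10 - 2*l
d(r, h) = -5 + 2*r (d(r, h) = 2*r - 5 = -5 + 2*r)
S(L) = -3*√L*(-5 + 2*L) (S(L) = -3*(-5 + 2*L)*√L = -3*√L*(-5 + 2*L))
S(-151) + 24684 = √(-151)*(15 - 6*(-151)) + 24684 = (I*√151)*(15 + 906) + 24684 = (I*√151)*921 + 24684 = 921*I*√151 + 24684 = 24684 + 921*I*√151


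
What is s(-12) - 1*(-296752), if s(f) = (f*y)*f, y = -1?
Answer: 296608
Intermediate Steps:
s(f) = -f² (s(f) = (f*(-1))*f = (-f)*f = -f²)
s(-12) - 1*(-296752) = -1*(-12)² - 1*(-296752) = -1*144 + 296752 = -144 + 296752 = 296608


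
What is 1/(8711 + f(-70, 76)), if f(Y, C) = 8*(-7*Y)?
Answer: 1/12631 ≈ 7.9170e-5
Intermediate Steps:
f(Y, C) = -56*Y
1/(8711 + f(-70, 76)) = 1/(8711 - 56*(-70)) = 1/(8711 + 3920) = 1/12631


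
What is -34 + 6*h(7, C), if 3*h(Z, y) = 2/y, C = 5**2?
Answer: -846/25 ≈ -33.840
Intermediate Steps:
C = 25
h(Z, y) = 2/(3*y) (h(Z, y) = (2/y)/3 = 2/(3*y))
-34 + 6*h(7, C) = -34 + 6*((2/3)/25) = -34 + 6*((2/3)*(1/25)) = -34 + 6*(2/75) = -34 + 4/25 = -846/25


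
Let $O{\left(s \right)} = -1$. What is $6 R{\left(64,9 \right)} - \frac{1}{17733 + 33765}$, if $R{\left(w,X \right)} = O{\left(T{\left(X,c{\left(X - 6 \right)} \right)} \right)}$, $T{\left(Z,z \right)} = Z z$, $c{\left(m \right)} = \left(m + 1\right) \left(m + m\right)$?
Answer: $- \frac{308989}{51498} \approx -6.0$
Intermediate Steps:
$c{\left(m \right)} = 2 m \left(1 + m\right)$ ($c{\left(m \right)} = \left(1 + m\right) 2 m = 2 m \left(1 + m\right)$)
$R{\left(w,X \right)} = -1$
$6 R{\left(64,9 \right)} - \frac{1}{17733 + 33765} = 6 \left(-1\right) - \frac{1}{17733 + 33765} = -6 - \frac{1}{51498} = - \frac{308989}{51498}$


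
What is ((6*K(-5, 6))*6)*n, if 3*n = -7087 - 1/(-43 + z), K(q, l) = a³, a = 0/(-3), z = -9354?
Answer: 0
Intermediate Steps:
a = 0 (a = 0*(-⅓) = 0)
K(q, l) = 0 (K(q, l) = 0³ = 0)
n = -22198846/9397 (n = (-7087 - 1/(-43 - 9354))/3 = (-7087 - 1/(-9397))/3 = (-7087 - 1*(-1/9397))/3 = (-7087 + 1/9397)/3 = (⅓)*(-66596538/9397) = -22198846/9397 ≈ -2362.3)
((6*K(-5, 6))*6)*n = ((6*0)*6)*(-22198846/9397) = (0*6)*(-22198846/9397) = 0*(-22198846/9397) = 0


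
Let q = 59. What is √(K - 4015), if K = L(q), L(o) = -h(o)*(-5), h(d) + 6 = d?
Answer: 25*I*√6 ≈ 61.237*I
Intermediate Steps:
h(d) = -6 + d
L(o) = -30 + 5*o (L(o) = -(-6 + o)*(-5) = (6 - o)*(-5) = -30 + 5*o)
K = 265 (K = -30 + 5*59 = -30 + 295 = 265)
√(K - 4015) = √(265 - 4015) = √(-3750) = 25*I*√6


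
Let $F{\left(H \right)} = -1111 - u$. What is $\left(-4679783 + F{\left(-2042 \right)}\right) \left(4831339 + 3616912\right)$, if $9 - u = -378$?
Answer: $-39548636889531$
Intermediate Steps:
$u = 387$ ($u = 9 - -378 = 9 + 378 = 387$)
$F{\left(H \right)} = -1498$ ($F{\left(H \right)} = -1111 - 387 = -1498$)
$\left(-4679783 + F{\left(-2042 \right)}\right) \left(4831339 + 3616912\right) = \left(-4679783 - 1498\right) \left(4831339 + 3616912\right) = \left(-4681281\right) 8448251 = -39548636889531$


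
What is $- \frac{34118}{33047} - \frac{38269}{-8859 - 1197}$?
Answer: $\frac{131655005}{47474376} \approx 2.7732$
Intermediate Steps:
$- \frac{34118}{33047} - \frac{38269}{-8859 - 1197} = \left(-34118\right) \frac{1}{33047} - \frac{38269}{-10056} = - \frac{4874}{4721} - - \frac{38269}{10056} = - \frac{4874}{4721} + \frac{38269}{10056} = \frac{131655005}{47474376}$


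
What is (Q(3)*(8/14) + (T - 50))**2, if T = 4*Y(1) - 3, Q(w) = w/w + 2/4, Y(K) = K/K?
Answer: 113569/49 ≈ 2317.7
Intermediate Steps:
Y(K) = 1
Q(w) = 3/2 (Q(w) = 1 + 2*(1/4) = 1 + 1/2 = 3/2)
T = 1 (T = 4*1 - 3 = 4 - 3 = 1)
(Q(3)*(8/14) + (T - 50))**2 = (3*(8/14)/2 + (1 - 50))**2 = (3*(8*(1/14))/2 - 49)**2 = ((3/2)*(4/7) - 49)**2 = (6/7 - 49)**2 = (-337/7)**2 = 113569/49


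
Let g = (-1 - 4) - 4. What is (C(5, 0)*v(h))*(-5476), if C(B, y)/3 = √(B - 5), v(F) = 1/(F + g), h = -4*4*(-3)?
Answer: 0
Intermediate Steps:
g = -9 (g = -5 - 4 = -9)
h = 48 (h = -16*(-3) = 48)
v(F) = 1/(-9 + F) (v(F) = 1/(F - 9) = 1/(-9 + F))
C(B, y) = 3*√(-5 + B) (C(B, y) = 3*√(B - 5) = 3*√(-5 + B))
(C(5, 0)*v(h))*(-5476) = ((3*√(-5 + 5))/(-9 + 48))*(-5476) = ((3*√0)/39)*(-5476) = ((3*0)*(1/39))*(-5476) = (0*(1/39))*(-5476) = 0*(-5476) = 0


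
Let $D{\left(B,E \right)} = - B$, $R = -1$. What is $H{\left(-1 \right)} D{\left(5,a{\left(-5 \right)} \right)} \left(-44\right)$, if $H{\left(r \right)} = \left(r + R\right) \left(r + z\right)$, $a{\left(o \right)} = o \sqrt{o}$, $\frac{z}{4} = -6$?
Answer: $11000$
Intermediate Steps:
$z = -24$ ($z = 4 \left(-6\right) = -24$)
$a{\left(o \right)} = o^{\frac{3}{2}}$
$H{\left(r \right)} = \left(-1 + r\right) \left(-24 + r\right)$ ($H{\left(r \right)} = \left(r - 1\right) \left(r - 24\right) = \left(-1 + r\right) \left(-24 + r\right)$)
$H{\left(-1 \right)} D{\left(5,a{\left(-5 \right)} \right)} \left(-44\right) = \left(24 + \left(-1\right)^{2} - -25\right) \left(\left(-1\right) 5\right) \left(-44\right) = \left(24 + 1 + 25\right) \left(-5\right) \left(-44\right) = 50 \left(-5\right) \left(-44\right) = \left(-250\right) \left(-44\right) = 11000$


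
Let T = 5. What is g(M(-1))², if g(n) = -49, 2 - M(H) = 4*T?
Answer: 2401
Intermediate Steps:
M(H) = -18 (M(H) = 2 - 4*5 = 2 - 1*20 = 2 - 20 = -18)
g(M(-1))² = (-49)² = 2401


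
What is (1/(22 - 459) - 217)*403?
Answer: -38216490/437 ≈ -87452.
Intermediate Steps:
(1/(22 - 459) - 217)*403 = (1/(-437) - 217)*403 = (-1/437 - 217)*403 = -94830/437*403 = -38216490/437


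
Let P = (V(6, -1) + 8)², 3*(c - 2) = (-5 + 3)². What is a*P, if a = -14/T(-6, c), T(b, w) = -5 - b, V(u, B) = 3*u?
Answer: -9464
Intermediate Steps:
c = 10/3 (c = 2 + (-5 + 3)²/3 = 2 + (⅓)*(-2)² = 2 + (⅓)*4 = 2 + 4/3 = 10/3 ≈ 3.3333)
P = 676 (P = (3*6 + 8)² = (18 + 8)² = 26² = 676)
a = -14 (a = -14/(-5 - 1*(-6)) = -14/(-5 + 6) = -14/1 = -14*1 = -14)
a*P = -14*676 = -9464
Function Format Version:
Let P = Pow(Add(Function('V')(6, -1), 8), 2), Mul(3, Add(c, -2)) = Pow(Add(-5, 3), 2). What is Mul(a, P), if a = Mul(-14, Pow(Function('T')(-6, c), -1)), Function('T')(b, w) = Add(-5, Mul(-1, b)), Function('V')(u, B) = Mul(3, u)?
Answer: -9464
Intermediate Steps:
c = Rational(10, 3) (c = Add(2, Mul(Rational(1, 3), Pow(Add(-5, 3), 2))) = Add(2, Mul(Rational(1, 3), Pow(-2, 2))) = Add(2, Mul(Rational(1, 3), 4)) = Add(2, Rational(4, 3)) = Rational(10, 3) ≈ 3.3333)
P = 676 (P = Pow(Add(Mul(3, 6), 8), 2) = Pow(Add(18, 8), 2) = Pow(26, 2) = 676)
a = -14 (a = Mul(-14, Pow(Add(-5, Mul(-1, -6)), -1)) = Mul(-14, Pow(Add(-5, 6), -1)) = Mul(-14, Pow(1, -1)) = Mul(-14, 1) = -14)
Mul(a, P) = Mul(-14, 676) = -9464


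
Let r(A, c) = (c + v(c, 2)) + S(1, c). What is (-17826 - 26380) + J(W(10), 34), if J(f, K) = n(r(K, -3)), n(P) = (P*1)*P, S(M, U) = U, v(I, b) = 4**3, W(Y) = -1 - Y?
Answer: -40842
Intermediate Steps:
v(I, b) = 64
r(A, c) = 64 + 2*c (r(A, c) = (c + 64) + c = (64 + c) + c = 64 + 2*c)
n(P) = P**2 (n(P) = P*P = P**2)
J(f, K) = 3364 (J(f, K) = (64 + 2*(-3))**2 = (64 - 6)**2 = 58**2 = 3364)
(-17826 - 26380) + J(W(10), 34) = (-17826 - 26380) + 3364 = -44206 + 3364 = -40842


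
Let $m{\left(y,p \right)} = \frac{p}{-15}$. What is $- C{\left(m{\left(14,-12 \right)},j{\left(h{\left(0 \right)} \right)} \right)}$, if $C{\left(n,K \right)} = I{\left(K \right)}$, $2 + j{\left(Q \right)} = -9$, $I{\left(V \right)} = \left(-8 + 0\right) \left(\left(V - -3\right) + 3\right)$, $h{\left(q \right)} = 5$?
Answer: $-40$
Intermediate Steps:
$I{\left(V \right)} = -48 - 8 V$ ($I{\left(V \right)} = - 8 \left(\left(V + 3\right) + 3\right) = - 8 \left(\left(3 + V\right) + 3\right) = - 8 \left(6 + V\right) = -48 - 8 V$)
$m{\left(y,p \right)} = - \frac{p}{15}$ ($m{\left(y,p \right)} = p \left(- \frac{1}{15}\right) = - \frac{p}{15}$)
$j{\left(Q \right)} = -11$ ($j{\left(Q \right)} = -2 - 9 = -11$)
$C{\left(n,K \right)} = -48 - 8 K$
$- C{\left(m{\left(14,-12 \right)},j{\left(h{\left(0 \right)} \right)} \right)} = - (-48 - -88) = - (-48 + 88) = \left(-1\right) 40 = -40$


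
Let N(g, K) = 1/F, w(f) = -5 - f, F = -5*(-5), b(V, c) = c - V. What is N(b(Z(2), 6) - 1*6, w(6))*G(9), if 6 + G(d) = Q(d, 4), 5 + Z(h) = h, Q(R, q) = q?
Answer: -2/25 ≈ -0.080000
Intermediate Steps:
Z(h) = -5 + h
G(d) = -2 (G(d) = -6 + 4 = -2)
F = 25
N(g, K) = 1/25
N(b(Z(2), 6) - 1*6, w(6))*G(9) = (1/25)*(-2) = -2/25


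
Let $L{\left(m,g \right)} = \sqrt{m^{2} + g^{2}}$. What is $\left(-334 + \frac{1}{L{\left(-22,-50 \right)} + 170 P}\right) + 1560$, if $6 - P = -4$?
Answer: $\frac{884870829}{721754} - \frac{\sqrt{746}}{1443508} \approx 1226.0$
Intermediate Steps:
$P = 10$ ($P = 6 - -4 = 6 + 4 = 10$)
$L{\left(m,g \right)} = \sqrt{g^{2} + m^{2}}$
$\left(-334 + \frac{1}{L{\left(-22,-50 \right)} + 170 P}\right) + 1560 = \left(-334 + \frac{1}{\sqrt{\left(-50\right)^{2} + \left(-22\right)^{2}} + 170 \cdot 10}\right) + 1560 = \left(-334 + \frac{1}{\sqrt{2500 + 484} + 1700}\right) + 1560 = \left(-334 + \frac{1}{\sqrt{2984} + 1700}\right) + 1560 = \left(-334 + \frac{1}{2 \sqrt{746} + 1700}\right) + 1560 = \left(-334 + \frac{1}{1700 + 2 \sqrt{746}}\right) + 1560 = 1226 + \frac{1}{1700 + 2 \sqrt{746}}$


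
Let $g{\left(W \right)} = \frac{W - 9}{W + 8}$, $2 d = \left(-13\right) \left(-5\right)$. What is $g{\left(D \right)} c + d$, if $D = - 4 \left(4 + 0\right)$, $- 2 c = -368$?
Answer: $\frac{1215}{2} \approx 607.5$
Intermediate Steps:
$c = 184$ ($c = \left(- \frac{1}{2}\right) \left(-368\right) = 184$)
$d = \frac{65}{2}$ ($d = \frac{\left(-13\right) \left(-5\right)}{2} = \frac{1}{2} \cdot 65 = \frac{65}{2} \approx 32.5$)
$D = -16$ ($D = \left(-4\right) 4 = -16$)
$g{\left(W \right)} = \frac{-9 + W}{8 + W}$
$g{\left(D \right)} c + d = \frac{-9 - 16}{8 - 16} \cdot 184 + \frac{65}{2} = \frac{1}{-8} \left(-25\right) 184 + \frac{65}{2} = \left(- \frac{1}{8}\right) \left(-25\right) 184 + \frac{65}{2} = \frac{25}{8} \cdot 184 + \frac{65}{2} = 575 + \frac{65}{2} = \frac{1215}{2}$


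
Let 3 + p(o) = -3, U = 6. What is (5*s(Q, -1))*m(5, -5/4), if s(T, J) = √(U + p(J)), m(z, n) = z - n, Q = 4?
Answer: 0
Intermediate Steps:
p(o) = -6 (p(o) = -3 - 3 = -6)
s(T, J) = 0 (s(T, J) = √(6 - 6) = √0 = 0)
(5*s(Q, -1))*m(5, -5/4) = (5*0)*(5 - (-5)/4) = 0*(5 - (-5)/4) = 0*(5 - 1*(-5/4)) = 0*(5 + 5/4) = 0*(25/4) = 0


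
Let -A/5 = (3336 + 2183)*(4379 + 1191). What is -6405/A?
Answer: 1281/30740830 ≈ 4.1671e-5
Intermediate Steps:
A = -153704150 (A = -5*(3336 + 2183)*(4379 + 1191) = -27595*5570 = -5*30740830 = -153704150)
-6405/A = -6405/(-153704150) = -6405*(-1/153704150) = 1281/30740830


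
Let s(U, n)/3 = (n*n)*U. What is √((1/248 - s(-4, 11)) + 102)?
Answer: √23894366/124 ≈ 39.421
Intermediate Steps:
s(U, n) = 3*U*n² (s(U, n) = 3*((n*n)*U) = 3*(n²*U) = 3*(U*n²) = 3*U*n²)
√((1/248 - s(-4, 11)) + 102) = √((1/248 - 3*(-4)*11²) + 102) = √((1/248 - 3*(-4)*121) + 102) = √((1/248 - 1*(-1452)) + 102) = √((1/248 + 1452) + 102) = √(360097/248 + 102) = √(385393/248) = √23894366/124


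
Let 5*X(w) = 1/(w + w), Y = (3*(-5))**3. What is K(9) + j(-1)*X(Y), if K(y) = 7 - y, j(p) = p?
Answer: -67499/33750 ≈ -2.0000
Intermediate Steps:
Y = -3375 (Y = (-15)**3 = -3375)
X(w) = 1/(10*w) (X(w) = 1/(5*(w + w)) = 1/(5*((2*w))) = (1/(2*w))/5 = 1/(10*w))
K(9) + j(-1)*X(Y) = (7 - 1*9) - 1/(10*(-3375)) = (7 - 9) - (-1)/(10*3375) = -2 - 1*(-1/33750) = -2 + 1/33750 = -67499/33750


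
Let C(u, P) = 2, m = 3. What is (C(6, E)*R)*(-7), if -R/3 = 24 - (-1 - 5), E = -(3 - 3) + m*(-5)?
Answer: 1260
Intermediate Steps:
E = -15 (E = -(3 - 3) + 3*(-5) = -1*0 - 15 = 0 - 15 = -15)
R = -90 (R = -3*(24 - (-1 - 5)) = -3*(24 - 1*(-6)) = -3*(24 + 6) = -3*30 = -90)
(C(6, E)*R)*(-7) = (2*(-90))*(-7) = -180*(-7) = 1260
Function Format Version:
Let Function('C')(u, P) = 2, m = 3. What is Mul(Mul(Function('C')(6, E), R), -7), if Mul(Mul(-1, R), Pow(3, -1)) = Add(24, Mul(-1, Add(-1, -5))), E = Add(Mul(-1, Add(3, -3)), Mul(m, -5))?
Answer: 1260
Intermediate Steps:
E = -15 (E = Add(Mul(-1, Add(3, -3)), Mul(3, -5)) = Add(Mul(-1, 0), -15) = Add(0, -15) = -15)
R = -90 (R = Mul(-3, Add(24, Mul(-1, Add(-1, -5)))) = Mul(-3, Add(24, Mul(-1, -6))) = Mul(-3, Add(24, 6)) = Mul(-3, 30) = -90)
Mul(Mul(Function('C')(6, E), R), -7) = Mul(Mul(2, -90), -7) = Mul(-180, -7) = 1260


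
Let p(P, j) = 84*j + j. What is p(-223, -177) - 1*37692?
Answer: -52737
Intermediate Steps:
p(P, j) = 85*j
p(-223, -177) - 1*37692 = 85*(-177) - 1*37692 = -15045 - 37692 = -52737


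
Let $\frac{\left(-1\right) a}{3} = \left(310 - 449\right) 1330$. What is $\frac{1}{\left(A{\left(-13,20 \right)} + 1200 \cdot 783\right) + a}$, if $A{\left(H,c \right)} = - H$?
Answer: $\frac{1}{1494223} \approx 6.6924 \cdot 10^{-7}$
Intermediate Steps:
$a = 554610$ ($a = - 3 \left(310 - 449\right) 1330 = - 3 \left(\left(-139\right) 1330\right) = \left(-3\right) \left(-184870\right) = 554610$)
$\frac{1}{\left(A{\left(-13,20 \right)} + 1200 \cdot 783\right) + a} = \frac{1}{\left(\left(-1\right) \left(-13\right) + 1200 \cdot 783\right) + 554610} = \frac{1}{\left(13 + 939600\right) + 554610} = \frac{1}{939613 + 554610} = \frac{1}{1494223}$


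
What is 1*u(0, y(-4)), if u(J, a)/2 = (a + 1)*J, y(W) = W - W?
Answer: 0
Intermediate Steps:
y(W) = 0
u(J, a) = 2*J*(1 + a) (u(J, a) = 2*((a + 1)*J) = 2*((1 + a)*J) = 2*(J*(1 + a)) = 2*J*(1 + a))
1*u(0, y(-4)) = 1*(2*0*(1 + 0)) = 1*(2*0*1) = 1*0 = 0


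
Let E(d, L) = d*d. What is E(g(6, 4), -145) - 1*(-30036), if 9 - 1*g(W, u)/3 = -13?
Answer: 34392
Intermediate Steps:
g(W, u) = 66 (g(W, u) = 27 - 3*(-13) = 27 + 39 = 66)
E(d, L) = d²
E(g(6, 4), -145) - 1*(-30036) = 66² - 1*(-30036) = 4356 + 30036 = 34392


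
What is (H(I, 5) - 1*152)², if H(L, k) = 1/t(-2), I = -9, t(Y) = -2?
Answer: 93025/4 ≈ 23256.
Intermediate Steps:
H(L, k) = -½ (H(L, k) = 1/(-2) = -½)
(H(I, 5) - 1*152)² = (-½ - 1*152)² = (-½ - 152)² = (-305/2)² = 93025/4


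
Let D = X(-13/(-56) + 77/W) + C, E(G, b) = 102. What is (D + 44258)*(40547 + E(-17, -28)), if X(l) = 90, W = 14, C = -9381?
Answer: 1421373583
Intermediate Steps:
D = -9291 (D = 90 - 9381 = -9291)
(D + 44258)*(40547 + E(-17, -28)) = (-9291 + 44258)*(40547 + 102) = 34967*40649 = 1421373583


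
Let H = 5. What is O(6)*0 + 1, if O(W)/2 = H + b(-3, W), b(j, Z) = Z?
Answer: 1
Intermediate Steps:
O(W) = 10 + 2*W (O(W) = 2*(5 + W) = 10 + 2*W)
O(6)*0 + 1 = (10 + 2*6)*0 + 1 = (10 + 12)*0 + 1 = 22*0 + 1 = 0 + 1 = 1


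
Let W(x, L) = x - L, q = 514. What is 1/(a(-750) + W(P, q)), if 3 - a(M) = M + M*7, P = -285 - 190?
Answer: 1/5014 ≈ 0.00019944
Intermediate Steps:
P = -475
a(M) = 3 - 8*M (a(M) = 3 - (M + M*7) = 3 - (M + 7*M) = 3 - 8*M)
1/(a(-750) + W(P, q)) = 1/((3 - 8*(-750)) + (-475 - 1*514)) = 1/((3 + 6000) + (-475 - 514)) = 1/(6003 - 989) = 1/5014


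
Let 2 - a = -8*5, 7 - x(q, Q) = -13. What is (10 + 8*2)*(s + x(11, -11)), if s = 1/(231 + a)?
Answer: 10922/21 ≈ 520.10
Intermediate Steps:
x(q, Q) = 20 (x(q, Q) = 7 - 1*(-13) = 7 + 13 = 20)
a = 42 (a = 2 - (-8)*5 = 2 - 1*(-40) = 2 + 40 = 42)
s = 1/273 (s = 1/(231 + 42) = 1/273 ≈ 0.0036630)
(10 + 8*2)*(s + x(11, -11)) = (10 + 8*2)*(1/273 + 20) = (10 + 16)*(5461/273) = 26*(5461/273) = 10922/21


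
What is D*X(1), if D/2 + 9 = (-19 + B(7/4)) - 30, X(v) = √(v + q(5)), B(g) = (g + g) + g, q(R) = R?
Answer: -211*√6/2 ≈ -258.42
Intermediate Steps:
B(g) = 3*g (B(g) = 2*g + g = 3*g)
X(v) = √(5 + v) (X(v) = √(v + 5) = √(5 + v))
D = -211/2 (D = -18 + 2*((-19 + 3*(7/4)) - 30) = -18 + 2*((-19 + 21/4) - 30) = -18 + 2*(-55/4 - 30) = -18 + 2*(-175/4) = -18 - 175/2 = -211/2 ≈ -105.50)
D*X(1) = -211*√(5 + 1)/2 = -211*√6/2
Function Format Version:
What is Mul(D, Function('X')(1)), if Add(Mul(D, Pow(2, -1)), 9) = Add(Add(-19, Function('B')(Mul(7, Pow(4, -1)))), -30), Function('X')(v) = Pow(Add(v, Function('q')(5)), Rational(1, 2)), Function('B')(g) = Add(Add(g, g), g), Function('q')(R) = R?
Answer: Mul(Rational(-211, 2), Pow(6, Rational(1, 2))) ≈ -258.42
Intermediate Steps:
Function('B')(g) = Mul(3, g) (Function('B')(g) = Add(Mul(2, g), g) = Mul(3, g))
Function('X')(v) = Pow(Add(5, v), Rational(1, 2)) (Function('X')(v) = Pow(Add(v, 5), Rational(1, 2)) = Pow(Add(5, v), Rational(1, 2)))
D = Rational(-211, 2) (D = Add(-18, Mul(2, Add(Add(-19, Mul(3, Mul(7, Pow(4, -1)))), -30))) = Add(-18, Mul(2, Add(Add(-19, Mul(3, Mul(7, Rational(1, 4)))), -30))) = Add(-18, Mul(2, Add(Add(-19, Mul(3, Rational(7, 4))), -30))) = Add(-18, Mul(2, Add(Add(-19, Rational(21, 4)), -30))) = Add(-18, Mul(2, Add(Rational(-55, 4), -30))) = Add(-18, Mul(2, Rational(-175, 4))) = Add(-18, Rational(-175, 2)) = Rational(-211, 2) ≈ -105.50)
Mul(D, Function('X')(1)) = Mul(Rational(-211, 2), Pow(Add(5, 1), Rational(1, 2))) = Mul(Rational(-211, 2), Pow(6, Rational(1, 2)))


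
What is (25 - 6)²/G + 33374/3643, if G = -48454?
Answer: 1615788673/176517922 ≈ 9.1537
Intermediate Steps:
(25 - 6)²/G + 33374/3643 = (25 - 6)²/(-48454) + 33374/3643 = 19²*(-1/48454) + 33374*(1/3643) = 361*(-1/48454) + 33374/3643 = -361/48454 + 33374/3643 = 1615788673/176517922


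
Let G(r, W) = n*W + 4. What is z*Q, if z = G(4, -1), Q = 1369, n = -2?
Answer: 8214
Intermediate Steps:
G(r, W) = 4 - 2*W (G(r, W) = -2*W + 4 = 4 - 2*W)
z = 6 (z = 4 - 2*(-1) = 4 + 2 = 6)
z*Q = 6*1369 = 8214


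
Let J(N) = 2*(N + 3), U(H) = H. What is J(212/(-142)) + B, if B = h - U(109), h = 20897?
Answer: 1476162/71 ≈ 20791.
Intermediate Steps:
J(N) = 6 + 2*N (J(N) = 2*(3 + N) = 6 + 2*N)
B = 20788 (B = 20897 - 1*109 = 20897 - 109 = 20788)
J(212/(-142)) + B = (6 + 2*(212/(-142))) + 20788 = (6 + 2*(212*(-1/142))) + 20788 = (6 + 2*(-106/71)) + 20788 = (6 - 212/71) + 20788 = 214/71 + 20788 = 1476162/71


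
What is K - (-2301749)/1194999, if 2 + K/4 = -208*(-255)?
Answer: 253523729597/1194999 ≈ 2.1215e+5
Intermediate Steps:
K = 212152 (K = -8 + 4*(-208*(-255)) = -8 + 4*53040 = -8 + 212160 = 212152)
K - (-2301749)/1194999 = 212152 - (-2301749)/1194999 = 212152 - 1*(-2301749/1194999) = 212152 + 2301749/1194999 = 253523729597/1194999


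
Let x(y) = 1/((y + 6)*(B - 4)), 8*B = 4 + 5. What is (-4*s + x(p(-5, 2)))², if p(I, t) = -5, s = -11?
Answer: 1008016/529 ≈ 1905.5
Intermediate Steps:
B = 9/8 (B = (4 + 5)/8 = (⅛)*9 = 9/8 ≈ 1.1250)
x(y) = 1/(-69/4 - 23*y/8) (x(y) = 1/((y + 6)*(9/8 - 4)) = 1/((6 + y)*(-23/8)) = 1/(-69/4 - 23*y/8))
(-4*s + x(p(-5, 2)))² = (-4*(-11) - 8/(138 + 23*(-5)))² = (44 - 8/(138 - 115))² = (44 - 8/23)² = (1004/23)² = 1008016/529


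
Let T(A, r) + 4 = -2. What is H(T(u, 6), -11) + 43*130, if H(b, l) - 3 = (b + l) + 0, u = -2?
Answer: 5576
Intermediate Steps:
T(A, r) = -6 (T(A, r) = -4 - 2 = -6)
H(b, l) = 3 + b + l (H(b, l) = 3 + ((b + l) + 0) = 3 + (b + l) = 3 + b + l)
H(T(u, 6), -11) + 43*130 = (3 - 6 - 11) + 43*130 = -14 + 5590 = 5576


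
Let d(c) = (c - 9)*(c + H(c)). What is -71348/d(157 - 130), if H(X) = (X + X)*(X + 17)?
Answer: -35674/21627 ≈ -1.6495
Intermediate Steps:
H(X) = 2*X*(17 + X) (H(X) = (2*X)*(17 + X) = 2*X*(17 + X))
d(c) = (-9 + c)*(c + 2*c*(17 + c)) (d(c) = (c - 9)*(c + 2*c*(17 + c)) = (-9 + c)*(c + 2*c*(17 + c)))
-71348/d(157 - 130) = -71348*1/((157 - 130)*(-315 + 2*(157 - 130)² + 17*(157 - 130))) = -71348*1/(27*(-315 + 2*27² + 17*27)) = -71348*1/(27*(-315 + 2*729 + 459)) = -71348*1/(27*(-315 + 1458 + 459)) = -71348/(27*1602) = -71348/43254 = -71348*1/43254 = -35674/21627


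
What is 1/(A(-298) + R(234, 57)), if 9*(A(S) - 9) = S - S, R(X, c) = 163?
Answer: 1/172 ≈ 0.0058140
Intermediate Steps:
A(S) = 9 (A(S) = 9 + (S - S)/9 = 9 + (1/9)*0 = 9 + 0 = 9)
1/(A(-298) + R(234, 57)) = 1/(9 + 163) = 1/172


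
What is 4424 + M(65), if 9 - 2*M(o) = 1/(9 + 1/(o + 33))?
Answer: 7820633/1766 ≈ 4428.4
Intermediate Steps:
M(o) = 9/2 - 1/(2*(9 + 1/(33 + o))) (M(o) = 9/2 - 1/(2*(9 + 1/(o + 33))) = 9/2 - 1/(2*(9 + 1/(33 + o))))
4424 + M(65) = 4424 + (2649 + 80*65)/(2*(298 + 9*65)) = 4424 + (2649 + 5200)/(2*(298 + 585)) = 4424 + (½)*7849/883 = 4424 + (½)*(1/883)*7849 = 4424 + 7849/1766 = 7820633/1766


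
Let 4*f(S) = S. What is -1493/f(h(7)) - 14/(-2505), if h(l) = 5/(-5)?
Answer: 14959874/2505 ≈ 5972.0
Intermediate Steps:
h(l) = -1 (h(l) = 5*(-⅕) = -1)
f(S) = S/4
-1493/f(h(7)) - 14/(-2505) = -1493/((¼)*(-1)) - 14/(-2505) = -1493/(-¼) - 14*(-1/2505) = -1493*(-4) + 14/2505 = 5972 + 14/2505 = 14959874/2505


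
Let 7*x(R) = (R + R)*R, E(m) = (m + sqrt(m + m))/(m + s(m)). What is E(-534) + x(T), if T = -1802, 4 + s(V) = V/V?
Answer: 1162500278/1253 - 2*I*sqrt(267)/537 ≈ 9.2777e+5 - 0.060857*I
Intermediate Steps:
s(V) = -3 (s(V) = -4 + V/V = -4 + 1 = -3)
E(m) = (m + sqrt(2)*sqrt(m))/(-3 + m) (E(m) = (m + sqrt(m + m))/(m - 3) = (m + sqrt(2*m))/(-3 + m) = (m + sqrt(2)*sqrt(m))/(-3 + m))
x(R) = 2*R**2/7 (x(R) = ((R + R)*R)/7 = ((2*R)*R)/7 = (2*R**2)/7 = 2*R**2/7)
E(-534) + x(T) = (-534 + sqrt(2)*sqrt(-534))/(-3 - 534) + (2/7)*(-1802)**2 = (-534 + sqrt(2)*(I*sqrt(534)))/(-537) + (2/7)*3247204 = -(-534 + 2*I*sqrt(267))/537 + 6494408/7 = (178/179 - 2*I*sqrt(267)/537) + 6494408/7 = 1162500278/1253 - 2*I*sqrt(267)/537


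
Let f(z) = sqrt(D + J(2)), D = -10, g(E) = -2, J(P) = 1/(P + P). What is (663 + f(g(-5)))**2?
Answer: (1326 + I*sqrt(39))**2/4 ≈ 4.3956e+5 + 4140.4*I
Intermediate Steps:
J(P) = 1/(2*P)
f(z) = I*sqrt(39)/2 (f(z) = sqrt(-10 + (1/2)/2) = sqrt(-10 + (1/2)*(1/2)) = sqrt(-10 + 1/4) = sqrt(-39/4) = I*sqrt(39)/2)
(663 + f(g(-5)))**2 = (663 + I*sqrt(39)/2)**2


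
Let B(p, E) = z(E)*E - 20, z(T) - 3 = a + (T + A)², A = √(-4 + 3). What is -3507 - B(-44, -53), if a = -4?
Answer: 145284 - 5618*I ≈ 1.4528e+5 - 5618.0*I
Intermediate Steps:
A = I (A = √(-1) = I ≈ 1.0*I)
z(T) = -1 + (I + T)² (z(T) = 3 + (-4 + (T + I)²) = 3 + (-4 + (I + T)²) = -1 + (I + T)²)
B(p, E) = -20 + E*(-1 + (I + E)²) (B(p, E) = (-1 + (I + E)²)*E - 20 = E*(-1 + (I + E)²) - 20 = -20 + E*(-1 + (I + E)²))
-3507 - B(-44, -53) = -3507 - (-20 - 53*(-1 + (I - 53)²)) = -3507 - (-20 - 53*(-1 + (-53 + I)²)) = -3507 - (-20 + (53 - 53*(-53 + I)²)) = -3507 - (33 - 53*(-53 + I)²) = -3507 + (-33 + 53*(-53 + I)²) = -3540 + 53*(-53 + I)²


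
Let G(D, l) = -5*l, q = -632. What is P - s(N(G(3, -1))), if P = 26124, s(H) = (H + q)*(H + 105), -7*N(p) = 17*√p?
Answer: 4530271/49 - 8959*√5/7 ≈ 89593.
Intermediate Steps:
N(p) = -17*√p/7
s(H) = (-632 + H)*(105 + H) (s(H) = (H - 632)*(H + 105) = (-632 + H)*(105 + H))
P - s(N(G(3, -1))) = 26124 - (-66360 + (-17*√5/7)² - (-8959)*√(-5*(-1))/7) = 26124 - (-66360 + (-17*√5/7)² - (-8959)*√5/7) = 26124 - (-66360 + 1445/49 + 8959*√5/7) = 26124 - (-3250195/49 + 8959*√5/7) = 26124 + (3250195/49 - 8959*√5/7) = 4530271/49 - 8959*√5/7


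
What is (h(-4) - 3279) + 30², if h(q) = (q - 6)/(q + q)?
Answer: -9511/4 ≈ -2377.8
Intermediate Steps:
h(q) = (-6 + q)/(2*q) (h(q) = (-6 + q)/((2*q)) = (-6 + q)*(1/(2*q)) = (-6 + q)/(2*q))
(h(-4) - 3279) + 30² = ((½)*(-6 - 4)/(-4) - 3279) + 30² = ((½)*(-¼)*(-10) - 3279) + 900 = (5/4 - 3279) + 900 = -13111/4 + 900 = -9511/4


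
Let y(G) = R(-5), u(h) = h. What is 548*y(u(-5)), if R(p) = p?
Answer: -2740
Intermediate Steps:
y(G) = -5
548*y(u(-5)) = 548*(-5) = -2740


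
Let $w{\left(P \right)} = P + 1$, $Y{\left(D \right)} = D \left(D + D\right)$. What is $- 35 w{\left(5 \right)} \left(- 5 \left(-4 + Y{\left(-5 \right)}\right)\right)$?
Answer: $48300$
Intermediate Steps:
$Y{\left(D \right)} = 2 D^{2}$ ($Y{\left(D \right)} = D 2 D = 2 D^{2}$)
$w{\left(P \right)} = 1 + P$
$- 35 w{\left(5 \right)} \left(- 5 \left(-4 + Y{\left(-5 \right)}\right)\right) = - 35 \left(1 + 5\right) \left(- 5 \left(-4 + 2 \left(-5\right)^{2}\right)\right) = \left(-35\right) 6 \left(- 5 \left(-4 + 2 \cdot 25\right)\right) = - 210 \left(- 5 \left(-4 + 50\right)\right) = - 210 \left(\left(-5\right) 46\right) = \left(-210\right) \left(-230\right) = 48300$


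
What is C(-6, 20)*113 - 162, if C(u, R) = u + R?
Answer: 1420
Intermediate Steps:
C(u, R) = R + u
C(-6, 20)*113 - 162 = (20 - 6)*113 - 162 = 14*113 - 162 = 1582 - 162 = 1420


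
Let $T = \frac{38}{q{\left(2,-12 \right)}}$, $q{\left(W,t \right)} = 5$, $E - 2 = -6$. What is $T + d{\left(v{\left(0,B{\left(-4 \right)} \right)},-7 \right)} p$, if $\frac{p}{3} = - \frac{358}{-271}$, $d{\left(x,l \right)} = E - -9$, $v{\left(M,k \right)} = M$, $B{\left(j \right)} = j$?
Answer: $\frac{37148}{1355} \approx 27.415$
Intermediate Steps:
$E = -4$ ($E = 2 - 6 = -4$)
$d{\left(x,l \right)} = 5$ ($d{\left(x,l \right)} = -4 - -9 = -4 + 9 = 5$)
$p = \frac{1074}{271}$ ($p = 3 \left(- \frac{358}{-271}\right) = 3 \left(\left(-358\right) \left(- \frac{1}{271}\right)\right) = 3 \cdot \frac{358}{271} = \frac{1074}{271} \approx 3.9631$)
$T = \frac{38}{5} \approx 7.6$
$T + d{\left(v{\left(0,B{\left(-4 \right)} \right)},-7 \right)} p = \frac{38}{5} + 5 \cdot \frac{1074}{271} = \frac{38}{5} + \frac{5370}{271} = \frac{37148}{1355}$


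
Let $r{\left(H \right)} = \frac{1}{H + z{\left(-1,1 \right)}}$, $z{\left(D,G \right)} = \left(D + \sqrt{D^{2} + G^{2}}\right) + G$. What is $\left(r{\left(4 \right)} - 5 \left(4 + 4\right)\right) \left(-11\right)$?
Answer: $\frac{3058}{7} + \frac{11 \sqrt{2}}{14} \approx 437.97$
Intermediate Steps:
$z{\left(D,G \right)} = D + G + \sqrt{D^{2} + G^{2}}$
$r{\left(H \right)} = \frac{1}{H + \sqrt{2}}$ ($r{\left(H \right)} = \frac{1}{H + \left(-1 + 1 + \sqrt{\left(-1\right)^{2} + 1^{2}}\right)} = \frac{1}{H + \left(-1 + 1 + \sqrt{1 + 1}\right)} = \frac{1}{H + \left(-1 + 1 + \sqrt{2}\right)} = \frac{1}{H + \sqrt{2}}$)
$\left(r{\left(4 \right)} - 5 \left(4 + 4\right)\right) \left(-11\right) = \left(\frac{1}{4 + \sqrt{2}} - 5 \left(4 + 4\right)\right) \left(-11\right) = \left(\frac{1}{4 + \sqrt{2}} - 40\right) \left(-11\right) = \left(-40 + \frac{1}{4 + \sqrt{2}}\right) \left(-11\right) = 440 - \frac{11}{4 + \sqrt{2}}$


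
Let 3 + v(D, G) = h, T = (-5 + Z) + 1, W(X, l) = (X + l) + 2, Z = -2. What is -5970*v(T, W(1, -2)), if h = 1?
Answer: 11940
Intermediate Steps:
W(X, l) = 2 + X + l
T = -6 (T = (-5 - 2) + 1 = -7 + 1 = -6)
v(D, G) = -2 (v(D, G) = -3 + 1 = -2)
-5970*v(T, W(1, -2)) = -5970*(-2) = 11940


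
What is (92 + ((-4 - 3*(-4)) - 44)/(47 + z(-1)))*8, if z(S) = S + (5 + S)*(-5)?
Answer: 9424/13 ≈ 724.92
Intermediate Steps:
z(S) = -25 - 4*S (z(S) = S + (-25 - 5*S) = -25 - 4*S)
(92 + ((-4 - 3*(-4)) - 44)/(47 + z(-1)))*8 = (92 + ((-4 - 3*(-4)) - 44)/(47 + (-25 - 4*(-1))))*8 = (92 + ((-4 + 12) - 44)/(47 + (-25 + 4)))*8 = (92 + (8 - 44)/(47 - 21))*8 = (92 - 36/26)*8 = (92 - 36*1/26)*8 = (92 - 18/13)*8 = (1178/13)*8 = 9424/13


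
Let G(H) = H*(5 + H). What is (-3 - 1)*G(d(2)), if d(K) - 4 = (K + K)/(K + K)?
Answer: -200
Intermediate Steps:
d(K) = 5 (d(K) = 4 + (K + K)/(K + K) = 4 + (2*K)/((2*K)) = 4 + (2*K)*(1/(2*K)) = 4 + 1 = 5)
(-3 - 1)*G(d(2)) = (-3 - 1)*(5*(5 + 5)) = -20*10 = -4*50 = -200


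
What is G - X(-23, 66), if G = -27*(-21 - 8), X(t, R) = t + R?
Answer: 740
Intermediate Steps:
X(t, R) = R + t
G = 783 (G = -27*(-29) = 783)
G - X(-23, 66) = 783 - (66 - 23) = 783 - 1*43 = 783 - 43 = 740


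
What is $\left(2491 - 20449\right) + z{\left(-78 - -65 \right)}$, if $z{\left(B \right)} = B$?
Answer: $-17971$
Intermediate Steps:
$\left(2491 - 20449\right) + z{\left(-78 - -65 \right)} = \left(2491 - 20449\right) - 13 = -17958 + \left(-78 + 65\right) = -17958 - 13 = -17971$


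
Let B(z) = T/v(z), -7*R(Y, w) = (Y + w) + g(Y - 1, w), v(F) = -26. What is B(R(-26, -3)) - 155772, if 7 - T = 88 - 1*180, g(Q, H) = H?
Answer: -4050171/26 ≈ -1.5578e+5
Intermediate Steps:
R(Y, w) = -2*w/7 - Y/7 (R(Y, w) = -((Y + w) + w)/7 = -(Y + 2*w)/7 = -2*w/7 - Y/7)
T = 99 (T = 7 - (88 - 1*180) = 7 - (88 - 180) = 7 - 1*(-92) = 7 + 92 = 99)
B(z) = -99/26 (B(z) = 99/(-26) = 99*(-1/26) = -99/26)
B(R(-26, -3)) - 155772 = -99/26 - 155772 = -4050171/26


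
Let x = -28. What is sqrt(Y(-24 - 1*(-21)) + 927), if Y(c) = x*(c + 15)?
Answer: sqrt(591) ≈ 24.310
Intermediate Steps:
Y(c) = -420 - 28*c (Y(c) = -28*(c + 15) = -28*(15 + c) = -420 - 28*c)
sqrt(Y(-24 - 1*(-21)) + 927) = sqrt((-420 - 28*(-24 - 1*(-21))) + 927) = sqrt((-420 - 28*(-24 + 21)) + 927) = sqrt((-420 - 28*(-3)) + 927) = sqrt((-420 + 84) + 927) = sqrt(-336 + 927) = sqrt(591)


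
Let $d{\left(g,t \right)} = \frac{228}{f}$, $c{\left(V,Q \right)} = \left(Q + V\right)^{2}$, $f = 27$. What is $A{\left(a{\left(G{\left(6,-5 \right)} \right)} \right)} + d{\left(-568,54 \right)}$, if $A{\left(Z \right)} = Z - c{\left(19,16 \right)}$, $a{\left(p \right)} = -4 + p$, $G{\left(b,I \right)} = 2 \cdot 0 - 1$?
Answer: $- \frac{10994}{9} \approx -1221.6$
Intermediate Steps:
$G{\left(b,I \right)} = -1$ ($G{\left(b,I \right)} = 0 - 1 = -1$)
$d{\left(g,t \right)} = \frac{76}{9}$ ($d{\left(g,t \right)} = \frac{228}{27} = 228 \cdot \frac{1}{27} = \frac{76}{9}$)
$A{\left(Z \right)} = -1225 + Z$ ($A{\left(Z \right)} = Z - \left(16 + 19\right)^{2} = Z - 35^{2} = Z - 1225 = -1225 + Z$)
$A{\left(a{\left(G{\left(6,-5 \right)} \right)} \right)} + d{\left(-568,54 \right)} = \left(-1225 - 5\right) + \frac{76}{9} = -1230 + \frac{76}{9} = - \frac{10994}{9}$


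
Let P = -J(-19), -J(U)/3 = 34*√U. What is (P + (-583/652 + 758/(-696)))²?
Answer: (56249 - 2892924*I*√19)²/804403044 ≈ -1.9767e+5 - 1763.5*I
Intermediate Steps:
J(U) = -102*√U
P = 102*I*√19 (P = -(-102)*√(-19) = -(-102)*I*√19 = 102*I*√19 ≈ 444.61*I)
(P + (-583/652 + 758/(-696)))² = (102*I*√19 + (-583/652 + 758/(-696)))² = (102*I*√19 + (-583*1/652 + 758*(-1/696)))² = (102*I*√19 + (-583/652 - 379/348))² = (102*I*√19 - 56249/28362)² = (-56249/28362 + 102*I*√19)²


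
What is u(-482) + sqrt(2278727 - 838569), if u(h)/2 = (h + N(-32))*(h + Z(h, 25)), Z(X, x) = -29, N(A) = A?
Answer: 525308 + sqrt(1440158) ≈ 5.2651e+5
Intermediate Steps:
u(h) = 2*(-32 + h)*(-29 + h) (u(h) = 2*((h - 32)*(h - 29)) = 2*((-32 + h)*(-29 + h)) = 2*(-32 + h)*(-29 + h))
u(-482) + sqrt(2278727 - 838569) = (1856 - 122*(-482) + 2*(-482)**2) + sqrt(2278727 - 838569) = (1856 + 58804 + 2*232324) + sqrt(1440158) = (1856 + 58804 + 464648) + sqrt(1440158) = 525308 + sqrt(1440158)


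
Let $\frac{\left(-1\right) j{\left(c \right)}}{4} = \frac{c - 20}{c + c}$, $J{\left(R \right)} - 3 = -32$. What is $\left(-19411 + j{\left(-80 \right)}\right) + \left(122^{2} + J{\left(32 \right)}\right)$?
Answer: $- \frac{9117}{2} \approx -4558.5$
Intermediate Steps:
$J{\left(R \right)} = -29$ ($J{\left(R \right)} = 3 - 32 = -29$)
$j{\left(c \right)} = - \frac{2 \left(-20 + c\right)}{c}$ ($j{\left(c \right)} = - 4 \frac{c - 20}{c + c} = - 4 \frac{-20 + c}{2 c} = - \frac{2 \left(-20 + c\right)}{c}$)
$\left(-19411 + j{\left(-80 \right)}\right) + \left(122^{2} + J{\left(32 \right)}\right) = \left(-19411 - \left(2 - \frac{40}{-80}\right)\right) - \left(29 - 122^{2}\right) = \left(-19411 + \left(-2 + 40 \left(- \frac{1}{80}\right)\right)\right) + \left(14884 - 29\right) = \left(-19411 - \frac{5}{2}\right) + 14855 = - \frac{38827}{2} + 14855 = - \frac{9117}{2}$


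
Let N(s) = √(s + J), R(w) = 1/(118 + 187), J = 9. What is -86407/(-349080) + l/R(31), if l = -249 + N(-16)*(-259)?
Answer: -26510794193/349080 - 78995*I*√7 ≈ -75945.0 - 2.09e+5*I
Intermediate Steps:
R(w) = 1/305
N(s) = √(9 + s) (N(s) = √(s + 9) = √(9 + s))
l = -249 - 259*I*√7 (l = -249 + √(9 - 16)*(-259) = -249 + √(-7)*(-259) = -249 + (I*√7)*(-259) = -249 - 259*I*√7 ≈ -249.0 - 685.25*I)
-86407/(-349080) + l/R(31) = -86407/(-349080) + (-249 - 259*I*√7)/(1/305) = -86407*(-1/349080) + (-249 - 259*I*√7)*305 = 86407/349080 + (-75945 - 78995*I*√7) = -26510794193/349080 - 78995*I*√7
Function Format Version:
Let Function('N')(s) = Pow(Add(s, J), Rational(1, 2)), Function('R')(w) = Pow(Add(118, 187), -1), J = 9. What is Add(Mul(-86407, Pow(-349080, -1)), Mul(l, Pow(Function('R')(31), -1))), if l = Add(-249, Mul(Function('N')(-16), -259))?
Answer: Add(Rational(-26510794193, 349080), Mul(-78995, I, Pow(7, Rational(1, 2)))) ≈ Add(-75945., Mul(-2.0900e+5, I))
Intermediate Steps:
Function('R')(w) = Rational(1, 305) (Function('R')(w) = Pow(305, -1) = Rational(1, 305))
Function('N')(s) = Pow(Add(9, s), Rational(1, 2)) (Function('N')(s) = Pow(Add(s, 9), Rational(1, 2)) = Pow(Add(9, s), Rational(1, 2)))
l = Add(-249, Mul(-259, I, Pow(7, Rational(1, 2)))) (l = Add(-249, Mul(Pow(Add(9, -16), Rational(1, 2)), -259)) = Add(-249, Mul(Pow(-7, Rational(1, 2)), -259)) = Add(-249, Mul(Mul(I, Pow(7, Rational(1, 2))), -259)) = Add(-249, Mul(-259, I, Pow(7, Rational(1, 2)))) ≈ Add(-249.00, Mul(-685.25, I)))
Add(Mul(-86407, Pow(-349080, -1)), Mul(l, Pow(Function('R')(31), -1))) = Add(Mul(-86407, Pow(-349080, -1)), Mul(Add(-249, Mul(-259, I, Pow(7, Rational(1, 2)))), Pow(Rational(1, 305), -1))) = Add(Mul(-86407, Rational(-1, 349080)), Mul(Add(-249, Mul(-259, I, Pow(7, Rational(1, 2)))), 305)) = Add(Rational(86407, 349080), Add(-75945, Mul(-78995, I, Pow(7, Rational(1, 2))))) = Add(Rational(-26510794193, 349080), Mul(-78995, I, Pow(7, Rational(1, 2))))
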